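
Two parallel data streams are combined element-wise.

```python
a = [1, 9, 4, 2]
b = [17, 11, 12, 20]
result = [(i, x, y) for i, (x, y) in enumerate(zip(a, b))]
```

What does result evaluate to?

Step 1: enumerate(zip(a, b)) gives index with paired elements:
  i=0: (1, 17)
  i=1: (9, 11)
  i=2: (4, 12)
  i=3: (2, 20)
Therefore result = [(0, 1, 17), (1, 9, 11), (2, 4, 12), (3, 2, 20)].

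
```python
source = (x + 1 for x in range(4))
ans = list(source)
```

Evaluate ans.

Step 1: For each x in range(4), compute x+1:
  x=0: 0+1 = 1
  x=1: 1+1 = 2
  x=2: 2+1 = 3
  x=3: 3+1 = 4
Therefore ans = [1, 2, 3, 4].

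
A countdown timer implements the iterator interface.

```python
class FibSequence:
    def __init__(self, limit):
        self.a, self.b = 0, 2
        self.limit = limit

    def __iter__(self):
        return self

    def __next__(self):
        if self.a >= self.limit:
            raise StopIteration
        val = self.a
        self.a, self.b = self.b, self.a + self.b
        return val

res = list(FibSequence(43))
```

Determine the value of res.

Step 1: Fibonacci-like sequence (a=0, b=2) until >= 43:
  Yield 0, then a,b = 2,2
  Yield 2, then a,b = 2,4
  Yield 2, then a,b = 4,6
  Yield 4, then a,b = 6,10
  Yield 6, then a,b = 10,16
  Yield 10, then a,b = 16,26
  Yield 16, then a,b = 26,42
  Yield 26, then a,b = 42,68
  Yield 42, then a,b = 68,110
Step 2: 68 >= 43, stop.
Therefore res = [0, 2, 2, 4, 6, 10, 16, 26, 42].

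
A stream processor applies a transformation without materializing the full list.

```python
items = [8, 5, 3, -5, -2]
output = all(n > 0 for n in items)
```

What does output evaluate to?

Step 1: Check n > 0 for each element in [8, 5, 3, -5, -2]:
  8 > 0: True
  5 > 0: True
  3 > 0: True
  -5 > 0: False
  -2 > 0: False
Step 2: all() returns False.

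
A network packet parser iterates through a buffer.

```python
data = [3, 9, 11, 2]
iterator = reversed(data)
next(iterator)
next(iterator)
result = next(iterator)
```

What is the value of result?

Step 1: reversed([3, 9, 11, 2]) gives iterator: [2, 11, 9, 3].
Step 2: First next() = 2, second next() = 11.
Step 3: Third next() = 9.
Therefore result = 9.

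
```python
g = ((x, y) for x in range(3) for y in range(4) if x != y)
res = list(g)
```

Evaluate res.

Step 1: Nested generator over range(3) x range(4) where x != y:
  (0, 0): excluded (x == y)
  (0, 1): included
  (0, 2): included
  (0, 3): included
  (1, 0): included
  (1, 1): excluded (x == y)
  (1, 2): included
  (1, 3): included
  (2, 0): included
  (2, 1): included
  (2, 2): excluded (x == y)
  (2, 3): included
Therefore res = [(0, 1), (0, 2), (0, 3), (1, 0), (1, 2), (1, 3), (2, 0), (2, 1), (2, 3)].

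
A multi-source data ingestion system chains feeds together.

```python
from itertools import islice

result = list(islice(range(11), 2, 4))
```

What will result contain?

Step 1: islice(range(11), 2, 4) takes elements at indices [2, 4).
Step 2: Elements: [2, 3].
Therefore result = [2, 3].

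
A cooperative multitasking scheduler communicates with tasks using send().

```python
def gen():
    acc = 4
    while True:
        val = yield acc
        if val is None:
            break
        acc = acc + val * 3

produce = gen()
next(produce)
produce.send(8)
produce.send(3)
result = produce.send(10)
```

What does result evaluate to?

Step 1: next() -> yield acc=4.
Step 2: send(8) -> val=8, acc = 4 + 8*3 = 28, yield 28.
Step 3: send(3) -> val=3, acc = 28 + 3*3 = 37, yield 37.
Step 4: send(10) -> val=10, acc = 37 + 10*3 = 67, yield 67.
Therefore result = 67.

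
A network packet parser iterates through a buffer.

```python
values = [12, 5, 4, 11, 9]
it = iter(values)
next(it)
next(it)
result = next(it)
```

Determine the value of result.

Step 1: Create iterator over [12, 5, 4, 11, 9].
Step 2: next() consumes 12.
Step 3: next() consumes 5.
Step 4: next() returns 4.
Therefore result = 4.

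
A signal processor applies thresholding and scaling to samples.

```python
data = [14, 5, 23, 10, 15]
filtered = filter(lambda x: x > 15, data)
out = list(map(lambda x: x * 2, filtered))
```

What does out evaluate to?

Step 1: Filter data for elements > 15:
  14: removed
  5: removed
  23: kept
  10: removed
  15: removed
Step 2: Map x * 2 on filtered [23]:
  23 -> 46
Therefore out = [46].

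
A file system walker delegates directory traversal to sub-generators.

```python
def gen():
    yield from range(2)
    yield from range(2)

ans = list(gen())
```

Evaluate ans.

Step 1: Trace yields in order:
  yield 0
  yield 1
  yield 0
  yield 1
Therefore ans = [0, 1, 0, 1].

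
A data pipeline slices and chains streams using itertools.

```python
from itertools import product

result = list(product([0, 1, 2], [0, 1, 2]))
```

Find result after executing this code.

Step 1: product([0, 1, 2], [0, 1, 2]) gives all pairs:
  (0, 0)
  (0, 1)
  (0, 2)
  (1, 0)
  (1, 1)
  (1, 2)
  (2, 0)
  (2, 1)
  (2, 2)
Therefore result = [(0, 0), (0, 1), (0, 2), (1, 0), (1, 1), (1, 2), (2, 0), (2, 1), (2, 2)].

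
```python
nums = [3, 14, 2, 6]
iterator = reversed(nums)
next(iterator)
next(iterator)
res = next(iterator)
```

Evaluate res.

Step 1: reversed([3, 14, 2, 6]) gives iterator: [6, 2, 14, 3].
Step 2: First next() = 6, second next() = 2.
Step 3: Third next() = 14.
Therefore res = 14.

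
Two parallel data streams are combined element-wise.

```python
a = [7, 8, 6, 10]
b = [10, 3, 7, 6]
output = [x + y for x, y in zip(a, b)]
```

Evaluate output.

Step 1: Add corresponding elements:
  7 + 10 = 17
  8 + 3 = 11
  6 + 7 = 13
  10 + 6 = 16
Therefore output = [17, 11, 13, 16].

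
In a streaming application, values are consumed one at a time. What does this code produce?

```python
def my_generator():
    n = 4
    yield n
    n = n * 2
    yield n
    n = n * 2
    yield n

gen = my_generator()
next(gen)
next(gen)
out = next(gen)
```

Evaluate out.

Step 1: Trace through generator execution:
  Yield 1: n starts at 4, yield 4
  Yield 2: n = 4 * 2 = 8, yield 8
  Yield 3: n = 8 * 2 = 16, yield 16
Step 2: First next() gets 4, second next() gets the second value, third next() yields 16.
Therefore out = 16.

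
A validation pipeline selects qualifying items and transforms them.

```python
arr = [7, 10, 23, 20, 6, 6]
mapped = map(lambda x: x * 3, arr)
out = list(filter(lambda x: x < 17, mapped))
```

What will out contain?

Step 1: Map x * 3:
  7 -> 21
  10 -> 30
  23 -> 69
  20 -> 60
  6 -> 18
  6 -> 18
Step 2: Filter for < 17:
  21: removed
  30: removed
  69: removed
  60: removed
  18: removed
  18: removed
Therefore out = [].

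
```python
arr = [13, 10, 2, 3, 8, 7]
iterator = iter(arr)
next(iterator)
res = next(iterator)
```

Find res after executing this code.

Step 1: Create iterator over [13, 10, 2, 3, 8, 7].
Step 2: next() consumes 13.
Step 3: next() returns 10.
Therefore res = 10.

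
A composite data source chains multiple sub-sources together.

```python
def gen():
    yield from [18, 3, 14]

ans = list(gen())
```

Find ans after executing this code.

Step 1: yield from delegates to the iterable, yielding each element.
Step 2: Collected values: [18, 3, 14].
Therefore ans = [18, 3, 14].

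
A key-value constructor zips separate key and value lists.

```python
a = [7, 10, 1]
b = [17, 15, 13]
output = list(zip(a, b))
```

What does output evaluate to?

Step 1: zip pairs elements at same index:
  Index 0: (7, 17)
  Index 1: (10, 15)
  Index 2: (1, 13)
Therefore output = [(7, 17), (10, 15), (1, 13)].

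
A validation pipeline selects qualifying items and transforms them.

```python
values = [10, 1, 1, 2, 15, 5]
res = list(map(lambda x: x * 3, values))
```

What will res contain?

Step 1: Apply lambda x: x * 3 to each element:
  10 -> 30
  1 -> 3
  1 -> 3
  2 -> 6
  15 -> 45
  5 -> 15
Therefore res = [30, 3, 3, 6, 45, 15].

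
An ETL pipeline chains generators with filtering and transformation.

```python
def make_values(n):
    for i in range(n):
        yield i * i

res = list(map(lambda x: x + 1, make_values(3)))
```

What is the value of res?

Step 1: make_values(3) yields squares: [0, 1, 4].
Step 2: map adds 1 to each: [1, 2, 5].
Therefore res = [1, 2, 5].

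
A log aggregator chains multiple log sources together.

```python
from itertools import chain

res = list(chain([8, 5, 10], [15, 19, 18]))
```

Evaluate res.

Step 1: chain() concatenates iterables: [8, 5, 10] + [15, 19, 18].
Therefore res = [8, 5, 10, 15, 19, 18].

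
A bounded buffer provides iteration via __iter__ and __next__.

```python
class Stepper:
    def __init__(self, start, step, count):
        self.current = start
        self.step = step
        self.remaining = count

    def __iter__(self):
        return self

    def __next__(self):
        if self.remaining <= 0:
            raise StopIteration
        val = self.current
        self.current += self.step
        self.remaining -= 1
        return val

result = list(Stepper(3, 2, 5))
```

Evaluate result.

Step 1: Stepper starts at 3, increments by 2, for 5 steps:
  Yield 3, then current += 2
  Yield 5, then current += 2
  Yield 7, then current += 2
  Yield 9, then current += 2
  Yield 11, then current += 2
Therefore result = [3, 5, 7, 9, 11].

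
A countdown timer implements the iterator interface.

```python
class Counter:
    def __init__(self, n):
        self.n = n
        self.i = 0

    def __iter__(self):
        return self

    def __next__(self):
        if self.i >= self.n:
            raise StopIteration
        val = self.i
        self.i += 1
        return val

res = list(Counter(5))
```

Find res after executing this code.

Step 1: Counter(5) creates an iterator counting 0 to 4.
Step 2: list() consumes all values: [0, 1, 2, 3, 4].
Therefore res = [0, 1, 2, 3, 4].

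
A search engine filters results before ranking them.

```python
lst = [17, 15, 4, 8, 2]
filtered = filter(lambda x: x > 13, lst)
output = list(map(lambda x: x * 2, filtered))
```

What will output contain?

Step 1: Filter lst for elements > 13:
  17: kept
  15: kept
  4: removed
  8: removed
  2: removed
Step 2: Map x * 2 on filtered [17, 15]:
  17 -> 34
  15 -> 30
Therefore output = [34, 30].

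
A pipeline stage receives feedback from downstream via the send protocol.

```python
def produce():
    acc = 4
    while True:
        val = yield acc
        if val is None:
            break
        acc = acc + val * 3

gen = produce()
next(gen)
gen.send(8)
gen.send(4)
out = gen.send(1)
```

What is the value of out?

Step 1: next() -> yield acc=4.
Step 2: send(8) -> val=8, acc = 4 + 8*3 = 28, yield 28.
Step 3: send(4) -> val=4, acc = 28 + 4*3 = 40, yield 40.
Step 4: send(1) -> val=1, acc = 40 + 1*3 = 43, yield 43.
Therefore out = 43.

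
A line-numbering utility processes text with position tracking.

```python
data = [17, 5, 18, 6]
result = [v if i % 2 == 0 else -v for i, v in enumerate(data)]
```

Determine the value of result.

Step 1: For each (i, v), keep v if i is even, negate if odd:
  i=0 (even): keep 17
  i=1 (odd): negate to -5
  i=2 (even): keep 18
  i=3 (odd): negate to -6
Therefore result = [17, -5, 18, -6].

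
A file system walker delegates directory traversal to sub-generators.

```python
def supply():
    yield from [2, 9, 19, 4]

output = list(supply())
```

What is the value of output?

Step 1: yield from delegates to the iterable, yielding each element.
Step 2: Collected values: [2, 9, 19, 4].
Therefore output = [2, 9, 19, 4].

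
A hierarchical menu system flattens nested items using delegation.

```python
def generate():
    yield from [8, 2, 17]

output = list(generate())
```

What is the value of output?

Step 1: yield from delegates to the iterable, yielding each element.
Step 2: Collected values: [8, 2, 17].
Therefore output = [8, 2, 17].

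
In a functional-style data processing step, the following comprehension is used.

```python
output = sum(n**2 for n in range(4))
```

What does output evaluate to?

Step 1: Compute n**2 for each n in range(4):
  n=0: 0**2 = 0
  n=1: 1**2 = 1
  n=2: 2**2 = 4
  n=3: 3**2 = 9
Step 2: sum = 0 + 1 + 4 + 9 = 14.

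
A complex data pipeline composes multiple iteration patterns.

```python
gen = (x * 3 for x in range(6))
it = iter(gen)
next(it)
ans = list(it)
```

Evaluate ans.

Step 1: Generator produces [0, 3, 6, 9, 12, 15].
Step 2: next(it) consumes first element (0).
Step 3: list(it) collects remaining: [3, 6, 9, 12, 15].
Therefore ans = [3, 6, 9, 12, 15].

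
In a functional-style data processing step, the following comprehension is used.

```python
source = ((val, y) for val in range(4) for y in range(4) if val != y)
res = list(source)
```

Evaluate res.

Step 1: Nested generator over range(4) x range(4) where val != y:
  (0, 0): excluded (val == y)
  (0, 1): included
  (0, 2): included
  (0, 3): included
  (1, 0): included
  (1, 1): excluded (val == y)
  (1, 2): included
  (1, 3): included
  (2, 0): included
  (2, 1): included
  (2, 2): excluded (val == y)
  (2, 3): included
  (3, 0): included
  (3, 1): included
  (3, 2): included
  (3, 3): excluded (val == y)
Therefore res = [(0, 1), (0, 2), (0, 3), (1, 0), (1, 2), (1, 3), (2, 0), (2, 1), (2, 3), (3, 0), (3, 1), (3, 2)].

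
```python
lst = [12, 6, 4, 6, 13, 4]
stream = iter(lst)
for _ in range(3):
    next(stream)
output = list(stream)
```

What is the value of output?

Step 1: Create iterator over [12, 6, 4, 6, 13, 4].
Step 2: Advance 3 positions (consuming [12, 6, 4]).
Step 3: list() collects remaining elements: [6, 13, 4].
Therefore output = [6, 13, 4].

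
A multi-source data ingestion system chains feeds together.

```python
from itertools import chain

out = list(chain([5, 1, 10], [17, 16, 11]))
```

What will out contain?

Step 1: chain() concatenates iterables: [5, 1, 10] + [17, 16, 11].
Therefore out = [5, 1, 10, 17, 16, 11].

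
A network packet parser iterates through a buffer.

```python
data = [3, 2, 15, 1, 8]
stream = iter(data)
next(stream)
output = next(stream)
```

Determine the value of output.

Step 1: Create iterator over [3, 2, 15, 1, 8].
Step 2: next() consumes 3.
Step 3: next() returns 2.
Therefore output = 2.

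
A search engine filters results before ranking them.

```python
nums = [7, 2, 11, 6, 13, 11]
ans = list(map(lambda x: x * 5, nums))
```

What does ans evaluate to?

Step 1: Apply lambda x: x * 5 to each element:
  7 -> 35
  2 -> 10
  11 -> 55
  6 -> 30
  13 -> 65
  11 -> 55
Therefore ans = [35, 10, 55, 30, 65, 55].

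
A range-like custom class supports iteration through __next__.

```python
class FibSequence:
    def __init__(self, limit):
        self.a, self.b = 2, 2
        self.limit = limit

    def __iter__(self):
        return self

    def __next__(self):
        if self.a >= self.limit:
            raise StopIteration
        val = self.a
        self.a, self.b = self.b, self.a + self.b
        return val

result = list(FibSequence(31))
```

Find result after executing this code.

Step 1: Fibonacci-like sequence (a=2, b=2) until >= 31:
  Yield 2, then a,b = 2,4
  Yield 2, then a,b = 4,6
  Yield 4, then a,b = 6,10
  Yield 6, then a,b = 10,16
  Yield 10, then a,b = 16,26
  Yield 16, then a,b = 26,42
  Yield 26, then a,b = 42,68
Step 2: 42 >= 31, stop.
Therefore result = [2, 2, 4, 6, 10, 16, 26].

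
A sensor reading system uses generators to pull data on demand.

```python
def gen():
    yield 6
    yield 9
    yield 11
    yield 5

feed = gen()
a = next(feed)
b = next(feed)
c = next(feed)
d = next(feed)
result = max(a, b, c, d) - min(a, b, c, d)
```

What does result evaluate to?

Step 1: Create generator and consume all values:
  a = next(feed) = 6
  b = next(feed) = 9
  c = next(feed) = 11
  d = next(feed) = 5
Step 2: max = 11, min = 5, result = 11 - 5 = 6.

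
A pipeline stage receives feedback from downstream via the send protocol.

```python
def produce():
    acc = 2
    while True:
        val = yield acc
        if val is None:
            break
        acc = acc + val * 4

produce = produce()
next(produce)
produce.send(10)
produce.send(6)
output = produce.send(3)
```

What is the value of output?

Step 1: next() -> yield acc=2.
Step 2: send(10) -> val=10, acc = 2 + 10*4 = 42, yield 42.
Step 3: send(6) -> val=6, acc = 42 + 6*4 = 66, yield 66.
Step 4: send(3) -> val=3, acc = 66 + 3*4 = 78, yield 78.
Therefore output = 78.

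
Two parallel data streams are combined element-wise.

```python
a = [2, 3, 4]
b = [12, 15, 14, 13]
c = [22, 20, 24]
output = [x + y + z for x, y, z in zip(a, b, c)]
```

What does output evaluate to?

Step 1: zip three lists (truncates to shortest, len=3):
  2 + 12 + 22 = 36
  3 + 15 + 20 = 38
  4 + 14 + 24 = 42
Therefore output = [36, 38, 42].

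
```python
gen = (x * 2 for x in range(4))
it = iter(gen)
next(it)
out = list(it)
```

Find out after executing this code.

Step 1: Generator produces [0, 2, 4, 6].
Step 2: next(it) consumes first element (0).
Step 3: list(it) collects remaining: [2, 4, 6].
Therefore out = [2, 4, 6].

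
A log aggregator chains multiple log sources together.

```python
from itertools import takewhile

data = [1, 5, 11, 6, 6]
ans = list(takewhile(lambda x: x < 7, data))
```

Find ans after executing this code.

Step 1: takewhile stops at first element >= 7:
  1 < 7: take
  5 < 7: take
  11 >= 7: stop
Therefore ans = [1, 5].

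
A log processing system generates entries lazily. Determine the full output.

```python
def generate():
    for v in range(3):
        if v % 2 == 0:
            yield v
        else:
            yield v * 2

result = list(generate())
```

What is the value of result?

Step 1: For each v in range(3), yield v if even, else v*2:
  v=0 (even): yield 0
  v=1 (odd): yield 1*2 = 2
  v=2 (even): yield 2
Therefore result = [0, 2, 2].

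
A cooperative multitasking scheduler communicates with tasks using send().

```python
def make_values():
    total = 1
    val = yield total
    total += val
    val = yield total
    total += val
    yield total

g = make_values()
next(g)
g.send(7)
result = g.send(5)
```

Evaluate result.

Step 1: next() -> yield total=1.
Step 2: send(7) -> val=7, total = 1+7 = 8, yield 8.
Step 3: send(5) -> val=5, total = 8+5 = 13, yield 13.
Therefore result = 13.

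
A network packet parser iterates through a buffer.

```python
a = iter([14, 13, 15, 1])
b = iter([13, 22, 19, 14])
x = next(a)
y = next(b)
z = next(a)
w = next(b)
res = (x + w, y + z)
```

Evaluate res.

Step 1: a iterates [14, 13, 15, 1], b iterates [13, 22, 19, 14].
Step 2: x = next(a) = 14, y = next(b) = 13.
Step 3: z = next(a) = 13, w = next(b) = 22.
Step 4: res = (14 + 22, 13 + 13) = (36, 26).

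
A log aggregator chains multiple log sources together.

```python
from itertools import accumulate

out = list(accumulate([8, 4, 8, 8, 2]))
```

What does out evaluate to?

Step 1: accumulate computes running sums:
  + 8 = 8
  + 4 = 12
  + 8 = 20
  + 8 = 28
  + 2 = 30
Therefore out = [8, 12, 20, 28, 30].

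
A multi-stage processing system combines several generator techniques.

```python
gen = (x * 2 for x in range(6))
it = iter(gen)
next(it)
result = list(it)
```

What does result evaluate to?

Step 1: Generator produces [0, 2, 4, 6, 8, 10].
Step 2: next(it) consumes first element (0).
Step 3: list(it) collects remaining: [2, 4, 6, 8, 10].
Therefore result = [2, 4, 6, 8, 10].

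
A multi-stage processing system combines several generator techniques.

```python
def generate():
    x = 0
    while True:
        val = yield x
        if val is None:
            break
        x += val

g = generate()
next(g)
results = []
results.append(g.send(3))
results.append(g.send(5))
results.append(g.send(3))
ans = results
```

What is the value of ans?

Step 1: next(g) -> yield 0.
Step 2: send(3) -> x = 3, yield 3.
Step 3: send(5) -> x = 8, yield 8.
Step 4: send(3) -> x = 11, yield 11.
Therefore ans = [3, 8, 11].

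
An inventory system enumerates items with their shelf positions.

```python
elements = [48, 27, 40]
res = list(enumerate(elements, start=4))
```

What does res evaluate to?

Step 1: enumerate with start=4:
  (4, 48)
  (5, 27)
  (6, 40)
Therefore res = [(4, 48), (5, 27), (6, 40)].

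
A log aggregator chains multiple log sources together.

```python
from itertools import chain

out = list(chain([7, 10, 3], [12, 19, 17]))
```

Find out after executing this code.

Step 1: chain() concatenates iterables: [7, 10, 3] + [12, 19, 17].
Therefore out = [7, 10, 3, 12, 19, 17].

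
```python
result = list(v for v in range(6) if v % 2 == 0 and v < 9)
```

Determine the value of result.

Step 1: Filter range(6) where v % 2 == 0 and v < 9:
  v=0: both conditions met, included
  v=1: excluded (1 % 2 != 0)
  v=2: both conditions met, included
  v=3: excluded (3 % 2 != 0)
  v=4: both conditions met, included
  v=5: excluded (5 % 2 != 0)
Therefore result = [0, 2, 4].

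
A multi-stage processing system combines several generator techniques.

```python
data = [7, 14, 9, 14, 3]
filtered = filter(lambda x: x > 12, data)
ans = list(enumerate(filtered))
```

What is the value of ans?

Step 1: Filter [7, 14, 9, 14, 3] for > 12: [14, 14].
Step 2: enumerate re-indexes from 0: [(0, 14), (1, 14)].
Therefore ans = [(0, 14), (1, 14)].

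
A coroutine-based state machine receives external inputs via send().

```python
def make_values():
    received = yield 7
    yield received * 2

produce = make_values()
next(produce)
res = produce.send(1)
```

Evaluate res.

Step 1: next(produce) advances to first yield, producing 7.
Step 2: send(1) resumes, received = 1.
Step 3: yield received * 2 = 1 * 2 = 2.
Therefore res = 2.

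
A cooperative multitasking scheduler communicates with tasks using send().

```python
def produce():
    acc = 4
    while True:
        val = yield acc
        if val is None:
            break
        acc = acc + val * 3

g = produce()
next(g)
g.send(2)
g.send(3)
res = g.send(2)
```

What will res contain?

Step 1: next() -> yield acc=4.
Step 2: send(2) -> val=2, acc = 4 + 2*3 = 10, yield 10.
Step 3: send(3) -> val=3, acc = 10 + 3*3 = 19, yield 19.
Step 4: send(2) -> val=2, acc = 19 + 2*3 = 25, yield 25.
Therefore res = 25.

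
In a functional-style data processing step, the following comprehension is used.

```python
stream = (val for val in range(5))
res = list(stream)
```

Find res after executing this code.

Step 1: Generator expression iterates range(5): [0, 1, 2, 3, 4].
Step 2: list() collects all values.
Therefore res = [0, 1, 2, 3, 4].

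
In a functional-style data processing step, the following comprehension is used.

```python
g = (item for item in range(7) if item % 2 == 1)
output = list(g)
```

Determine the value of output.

Step 1: Filter range(7) keeping only odd values:
  item=0: even, excluded
  item=1: odd, included
  item=2: even, excluded
  item=3: odd, included
  item=4: even, excluded
  item=5: odd, included
  item=6: even, excluded
Therefore output = [1, 3, 5].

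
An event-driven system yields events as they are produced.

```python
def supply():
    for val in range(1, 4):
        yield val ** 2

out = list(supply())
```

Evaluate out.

Step 1: For each val in range(1, 4), yield val**2:
  val=1: yield 1**2 = 1
  val=2: yield 2**2 = 4
  val=3: yield 3**2 = 9
Therefore out = [1, 4, 9].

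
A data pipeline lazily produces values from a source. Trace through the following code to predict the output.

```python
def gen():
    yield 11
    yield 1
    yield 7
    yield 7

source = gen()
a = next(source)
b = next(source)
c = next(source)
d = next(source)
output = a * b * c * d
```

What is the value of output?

Step 1: Create generator and consume all values:
  a = next(source) = 11
  b = next(source) = 1
  c = next(source) = 7
  d = next(source) = 7
Step 2: output = 11 * 1 * 7 * 7 = 539.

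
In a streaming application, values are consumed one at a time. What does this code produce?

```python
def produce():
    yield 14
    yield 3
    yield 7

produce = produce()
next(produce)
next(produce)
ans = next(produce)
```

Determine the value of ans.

Step 1: produce() creates a generator.
Step 2: next(produce) yields 14 (consumed and discarded).
Step 3: next(produce) yields 3 (consumed and discarded).
Step 4: next(produce) yields 7, assigned to ans.
Therefore ans = 7.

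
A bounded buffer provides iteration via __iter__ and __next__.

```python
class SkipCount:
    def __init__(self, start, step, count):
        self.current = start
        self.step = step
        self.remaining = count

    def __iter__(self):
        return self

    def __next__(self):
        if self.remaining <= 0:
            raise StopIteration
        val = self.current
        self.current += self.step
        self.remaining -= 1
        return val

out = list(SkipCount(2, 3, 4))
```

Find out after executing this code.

Step 1: SkipCount starts at 2, increments by 3, for 4 steps:
  Yield 2, then current += 3
  Yield 5, then current += 3
  Yield 8, then current += 3
  Yield 11, then current += 3
Therefore out = [2, 5, 8, 11].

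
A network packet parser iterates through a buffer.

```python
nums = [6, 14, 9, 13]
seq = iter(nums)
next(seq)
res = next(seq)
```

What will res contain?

Step 1: Create iterator over [6, 14, 9, 13].
Step 2: next() consumes 6.
Step 3: next() returns 14.
Therefore res = 14.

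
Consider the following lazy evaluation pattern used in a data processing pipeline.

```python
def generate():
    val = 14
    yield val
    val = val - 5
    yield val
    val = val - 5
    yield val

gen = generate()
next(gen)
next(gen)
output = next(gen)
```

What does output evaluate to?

Step 1: Trace through generator execution:
  Yield 1: val starts at 14, yield 14
  Yield 2: val = 14 - 5 = 9, yield 9
  Yield 3: val = 9 - 5 = 4, yield 4
Step 2: First next() gets 14, second next() gets the second value, third next() yields 4.
Therefore output = 4.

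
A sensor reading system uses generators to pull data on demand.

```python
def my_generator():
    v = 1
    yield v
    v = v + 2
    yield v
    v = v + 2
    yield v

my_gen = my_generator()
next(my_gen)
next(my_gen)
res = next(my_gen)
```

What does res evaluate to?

Step 1: Trace through generator execution:
  Yield 1: v starts at 1, yield 1
  Yield 2: v = 1 + 2 = 3, yield 3
  Yield 3: v = 3 + 2 = 5, yield 5
Step 2: First next() gets 1, second next() gets the second value, third next() yields 5.
Therefore res = 5.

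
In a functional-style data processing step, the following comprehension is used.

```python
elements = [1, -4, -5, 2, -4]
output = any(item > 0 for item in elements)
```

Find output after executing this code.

Step 1: Check item > 0 for each element in [1, -4, -5, 2, -4]:
  1 > 0: True
  -4 > 0: False
  -5 > 0: False
  2 > 0: True
  -4 > 0: False
Step 2: any() returns True.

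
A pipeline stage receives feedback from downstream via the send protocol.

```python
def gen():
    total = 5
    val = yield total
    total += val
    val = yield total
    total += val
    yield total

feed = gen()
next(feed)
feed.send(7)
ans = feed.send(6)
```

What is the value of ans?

Step 1: next() -> yield total=5.
Step 2: send(7) -> val=7, total = 5+7 = 12, yield 12.
Step 3: send(6) -> val=6, total = 12+6 = 18, yield 18.
Therefore ans = 18.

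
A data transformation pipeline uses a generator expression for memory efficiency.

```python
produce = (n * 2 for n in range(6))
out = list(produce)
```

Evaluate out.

Step 1: For each n in range(6), compute n*2:
  n=0: 0*2 = 0
  n=1: 1*2 = 2
  n=2: 2*2 = 4
  n=3: 3*2 = 6
  n=4: 4*2 = 8
  n=5: 5*2 = 10
Therefore out = [0, 2, 4, 6, 8, 10].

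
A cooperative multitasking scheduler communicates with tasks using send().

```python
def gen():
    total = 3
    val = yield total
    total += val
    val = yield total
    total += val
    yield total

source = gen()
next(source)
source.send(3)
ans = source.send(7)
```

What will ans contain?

Step 1: next() -> yield total=3.
Step 2: send(3) -> val=3, total = 3+3 = 6, yield 6.
Step 3: send(7) -> val=7, total = 6+7 = 13, yield 13.
Therefore ans = 13.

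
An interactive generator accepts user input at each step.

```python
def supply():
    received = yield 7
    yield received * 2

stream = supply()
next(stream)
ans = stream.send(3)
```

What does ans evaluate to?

Step 1: next(stream) advances to first yield, producing 7.
Step 2: send(3) resumes, received = 3.
Step 3: yield received * 2 = 3 * 2 = 6.
Therefore ans = 6.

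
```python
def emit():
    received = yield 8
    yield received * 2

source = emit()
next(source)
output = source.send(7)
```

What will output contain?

Step 1: next(source) advances to first yield, producing 8.
Step 2: send(7) resumes, received = 7.
Step 3: yield received * 2 = 7 * 2 = 14.
Therefore output = 14.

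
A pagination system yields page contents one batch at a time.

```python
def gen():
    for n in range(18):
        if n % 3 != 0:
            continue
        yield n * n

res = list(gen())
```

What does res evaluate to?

Step 1: Only yield n**2 when n is divisible by 3:
  n=0: 0 % 3 == 0, yield 0**2 = 0
  n=3: 3 % 3 == 0, yield 3**2 = 9
  n=6: 6 % 3 == 0, yield 6**2 = 36
  n=9: 9 % 3 == 0, yield 9**2 = 81
  n=12: 12 % 3 == 0, yield 12**2 = 144
  n=15: 15 % 3 == 0, yield 15**2 = 225
Therefore res = [0, 9, 36, 81, 144, 225].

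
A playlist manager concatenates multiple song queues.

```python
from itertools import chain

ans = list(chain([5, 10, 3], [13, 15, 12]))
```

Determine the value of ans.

Step 1: chain() concatenates iterables: [5, 10, 3] + [13, 15, 12].
Therefore ans = [5, 10, 3, 13, 15, 12].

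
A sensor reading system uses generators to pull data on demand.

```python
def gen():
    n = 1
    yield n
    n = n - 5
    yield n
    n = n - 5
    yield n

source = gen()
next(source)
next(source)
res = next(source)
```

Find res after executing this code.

Step 1: Trace through generator execution:
  Yield 1: n starts at 1, yield 1
  Yield 2: n = 1 - 5 = -4, yield -4
  Yield 3: n = -4 - 5 = -9, yield -9
Step 2: First next() gets 1, second next() gets the second value, third next() yields -9.
Therefore res = -9.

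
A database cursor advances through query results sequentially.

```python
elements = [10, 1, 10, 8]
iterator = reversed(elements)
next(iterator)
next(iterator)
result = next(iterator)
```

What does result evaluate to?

Step 1: reversed([10, 1, 10, 8]) gives iterator: [8, 10, 1, 10].
Step 2: First next() = 8, second next() = 10.
Step 3: Third next() = 1.
Therefore result = 1.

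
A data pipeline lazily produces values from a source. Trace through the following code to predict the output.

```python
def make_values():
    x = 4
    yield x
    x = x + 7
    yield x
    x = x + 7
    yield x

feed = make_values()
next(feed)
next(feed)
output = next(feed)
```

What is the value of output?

Step 1: Trace through generator execution:
  Yield 1: x starts at 4, yield 4
  Yield 2: x = 4 + 7 = 11, yield 11
  Yield 3: x = 11 + 7 = 18, yield 18
Step 2: First next() gets 4, second next() gets the second value, third next() yields 18.
Therefore output = 18.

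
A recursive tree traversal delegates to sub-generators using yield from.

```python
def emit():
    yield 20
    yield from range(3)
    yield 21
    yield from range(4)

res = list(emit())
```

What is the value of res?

Step 1: Trace yields in order:
  yield 20
  yield 0
  yield 1
  yield 2
  yield 21
  yield 0
  yield 1
  yield 2
  yield 3
Therefore res = [20, 0, 1, 2, 21, 0, 1, 2, 3].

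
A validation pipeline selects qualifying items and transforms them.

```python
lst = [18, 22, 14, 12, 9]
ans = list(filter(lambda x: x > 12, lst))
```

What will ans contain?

Step 1: Filter elements > 12:
  18: kept
  22: kept
  14: kept
  12: removed
  9: removed
Therefore ans = [18, 22, 14].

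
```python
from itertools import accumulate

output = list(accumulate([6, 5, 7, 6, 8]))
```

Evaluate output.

Step 1: accumulate computes running sums:
  + 6 = 6
  + 5 = 11
  + 7 = 18
  + 6 = 24
  + 8 = 32
Therefore output = [6, 11, 18, 24, 32].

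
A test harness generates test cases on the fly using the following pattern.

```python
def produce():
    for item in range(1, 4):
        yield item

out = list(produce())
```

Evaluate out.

Step 1: The generator yields each value from range(1, 4).
Step 2: list() consumes all yields: [1, 2, 3].
Therefore out = [1, 2, 3].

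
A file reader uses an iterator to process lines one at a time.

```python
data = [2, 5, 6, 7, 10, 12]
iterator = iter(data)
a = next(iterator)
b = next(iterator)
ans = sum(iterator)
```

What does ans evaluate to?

Step 1: Create iterator over [2, 5, 6, 7, 10, 12].
Step 2: a = next() = 2, b = next() = 5.
Step 3: sum() of remaining [6, 7, 10, 12] = 35.
Therefore ans = 35.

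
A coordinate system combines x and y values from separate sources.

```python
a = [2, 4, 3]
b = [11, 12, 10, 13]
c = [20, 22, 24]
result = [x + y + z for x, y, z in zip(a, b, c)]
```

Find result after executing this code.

Step 1: zip three lists (truncates to shortest, len=3):
  2 + 11 + 20 = 33
  4 + 12 + 22 = 38
  3 + 10 + 24 = 37
Therefore result = [33, 38, 37].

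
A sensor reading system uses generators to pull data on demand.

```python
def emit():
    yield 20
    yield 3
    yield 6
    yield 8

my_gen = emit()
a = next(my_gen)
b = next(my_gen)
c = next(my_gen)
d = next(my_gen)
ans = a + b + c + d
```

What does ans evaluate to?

Step 1: Create generator and consume all values:
  a = next(my_gen) = 20
  b = next(my_gen) = 3
  c = next(my_gen) = 6
  d = next(my_gen) = 8
Step 2: ans = 20 + 3 + 6 + 8 = 37.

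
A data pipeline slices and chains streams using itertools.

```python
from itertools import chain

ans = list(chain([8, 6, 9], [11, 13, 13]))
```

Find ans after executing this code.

Step 1: chain() concatenates iterables: [8, 6, 9] + [11, 13, 13].
Therefore ans = [8, 6, 9, 11, 13, 13].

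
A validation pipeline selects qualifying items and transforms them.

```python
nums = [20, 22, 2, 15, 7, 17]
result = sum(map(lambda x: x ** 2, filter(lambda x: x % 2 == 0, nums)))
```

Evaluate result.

Step 1: Filter even numbers from [20, 22, 2, 15, 7, 17]: [20, 22, 2]
Step 2: Square each: [400, 484, 4]
Step 3: Sum = 888.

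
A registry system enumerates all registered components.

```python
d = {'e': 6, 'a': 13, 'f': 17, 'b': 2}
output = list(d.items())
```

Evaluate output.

Step 1: d.items() returns (key, value) pairs in insertion order.
Therefore output = [('e', 6), ('a', 13), ('f', 17), ('b', 2)].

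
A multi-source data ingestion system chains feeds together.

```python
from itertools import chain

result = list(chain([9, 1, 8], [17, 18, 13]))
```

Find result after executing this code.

Step 1: chain() concatenates iterables: [9, 1, 8] + [17, 18, 13].
Therefore result = [9, 1, 8, 17, 18, 13].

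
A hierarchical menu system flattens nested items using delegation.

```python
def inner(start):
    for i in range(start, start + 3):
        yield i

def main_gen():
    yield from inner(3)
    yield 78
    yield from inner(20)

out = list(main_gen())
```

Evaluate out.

Step 1: main_gen() delegates to inner(3):
  yield 3
  yield 4
  yield 5
Step 2: yield 78
Step 3: Delegates to inner(20):
  yield 20
  yield 21
  yield 22
Therefore out = [3, 4, 5, 78, 20, 21, 22].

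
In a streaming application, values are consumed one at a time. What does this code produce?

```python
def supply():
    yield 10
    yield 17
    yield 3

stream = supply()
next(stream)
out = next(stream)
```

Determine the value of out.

Step 1: supply() creates a generator.
Step 2: next(stream) yields 10 (consumed and discarded).
Step 3: next(stream) yields 17, assigned to out.
Therefore out = 17.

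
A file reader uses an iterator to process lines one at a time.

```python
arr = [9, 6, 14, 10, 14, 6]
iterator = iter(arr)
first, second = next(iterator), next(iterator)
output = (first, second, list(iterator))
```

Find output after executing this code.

Step 1: Create iterator over [9, 6, 14, 10, 14, 6].
Step 2: first = 9, second = 6.
Step 3: Remaining elements: [14, 10, 14, 6].
Therefore output = (9, 6, [14, 10, 14, 6]).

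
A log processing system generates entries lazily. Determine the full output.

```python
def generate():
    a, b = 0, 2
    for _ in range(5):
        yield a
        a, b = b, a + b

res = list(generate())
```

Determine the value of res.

Step 1: Fibonacci-like sequence starting with a=0, b=2:
  Iteration 1: yield a=0, then a,b = 2,2
  Iteration 2: yield a=2, then a,b = 2,4
  Iteration 3: yield a=2, then a,b = 4,6
  Iteration 4: yield a=4, then a,b = 6,10
  Iteration 5: yield a=6, then a,b = 10,16
Therefore res = [0, 2, 2, 4, 6].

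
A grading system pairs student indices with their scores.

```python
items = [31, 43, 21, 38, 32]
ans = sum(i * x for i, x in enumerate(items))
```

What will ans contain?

Step 1: Compute i * x for each (i, x) in enumerate([31, 43, 21, 38, 32]):
  i=0, x=31: 0*31 = 0
  i=1, x=43: 1*43 = 43
  i=2, x=21: 2*21 = 42
  i=3, x=38: 3*38 = 114
  i=4, x=32: 4*32 = 128
Step 2: sum = 0 + 43 + 42 + 114 + 128 = 327.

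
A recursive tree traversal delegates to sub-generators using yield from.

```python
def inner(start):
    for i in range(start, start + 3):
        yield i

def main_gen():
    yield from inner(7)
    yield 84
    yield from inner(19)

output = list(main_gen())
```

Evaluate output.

Step 1: main_gen() delegates to inner(7):
  yield 7
  yield 8
  yield 9
Step 2: yield 84
Step 3: Delegates to inner(19):
  yield 19
  yield 20
  yield 21
Therefore output = [7, 8, 9, 84, 19, 20, 21].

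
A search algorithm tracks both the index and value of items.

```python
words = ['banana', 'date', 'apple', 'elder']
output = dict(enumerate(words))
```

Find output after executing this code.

Step 1: enumerate pairs indices with words:
  0 -> 'banana'
  1 -> 'date'
  2 -> 'apple'
  3 -> 'elder'
Therefore output = {0: 'banana', 1: 'date', 2: 'apple', 3: 'elder'}.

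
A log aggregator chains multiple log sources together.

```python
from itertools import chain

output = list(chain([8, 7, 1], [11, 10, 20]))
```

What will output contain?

Step 1: chain() concatenates iterables: [8, 7, 1] + [11, 10, 20].
Therefore output = [8, 7, 1, 11, 10, 20].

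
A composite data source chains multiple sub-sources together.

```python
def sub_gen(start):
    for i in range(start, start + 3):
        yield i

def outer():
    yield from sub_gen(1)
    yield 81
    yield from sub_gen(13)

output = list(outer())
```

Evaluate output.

Step 1: outer() delegates to sub_gen(1):
  yield 1
  yield 2
  yield 3
Step 2: yield 81
Step 3: Delegates to sub_gen(13):
  yield 13
  yield 14
  yield 15
Therefore output = [1, 2, 3, 81, 13, 14, 15].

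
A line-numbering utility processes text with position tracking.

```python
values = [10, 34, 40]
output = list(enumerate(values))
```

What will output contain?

Step 1: enumerate pairs each element with its index:
  (0, 10)
  (1, 34)
  (2, 40)
Therefore output = [(0, 10), (1, 34), (2, 40)].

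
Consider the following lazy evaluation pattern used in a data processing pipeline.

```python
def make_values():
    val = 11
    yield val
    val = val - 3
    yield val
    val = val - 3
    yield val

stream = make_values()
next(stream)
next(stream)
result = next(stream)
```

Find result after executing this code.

Step 1: Trace through generator execution:
  Yield 1: val starts at 11, yield 11
  Yield 2: val = 11 - 3 = 8, yield 8
  Yield 3: val = 8 - 3 = 5, yield 5
Step 2: First next() gets 11, second next() gets the second value, third next() yields 5.
Therefore result = 5.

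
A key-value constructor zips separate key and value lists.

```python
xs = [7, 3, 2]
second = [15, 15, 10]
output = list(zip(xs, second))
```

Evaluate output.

Step 1: zip pairs elements at same index:
  Index 0: (7, 15)
  Index 1: (3, 15)
  Index 2: (2, 10)
Therefore output = [(7, 15), (3, 15), (2, 10)].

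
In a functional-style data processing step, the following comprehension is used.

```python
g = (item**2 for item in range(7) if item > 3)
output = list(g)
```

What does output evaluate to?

Step 1: For range(7), keep item > 3, then square:
  item=0: 0 <= 3, excluded
  item=1: 1 <= 3, excluded
  item=2: 2 <= 3, excluded
  item=3: 3 <= 3, excluded
  item=4: 4 > 3, yield 4**2 = 16
  item=5: 5 > 3, yield 5**2 = 25
  item=6: 6 > 3, yield 6**2 = 36
Therefore output = [16, 25, 36].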